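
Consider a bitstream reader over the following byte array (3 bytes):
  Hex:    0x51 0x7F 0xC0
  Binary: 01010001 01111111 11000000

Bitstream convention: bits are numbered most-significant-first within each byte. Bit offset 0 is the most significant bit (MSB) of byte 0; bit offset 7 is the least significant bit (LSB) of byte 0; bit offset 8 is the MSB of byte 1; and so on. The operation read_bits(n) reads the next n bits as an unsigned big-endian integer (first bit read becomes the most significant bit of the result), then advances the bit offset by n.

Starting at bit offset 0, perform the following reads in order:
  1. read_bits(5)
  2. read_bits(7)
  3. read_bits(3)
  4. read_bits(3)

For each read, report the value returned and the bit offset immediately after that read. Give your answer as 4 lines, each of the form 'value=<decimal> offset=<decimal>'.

Read 1: bits[0:5] width=5 -> value=10 (bin 01010); offset now 5 = byte 0 bit 5; 19 bits remain
Read 2: bits[5:12] width=7 -> value=23 (bin 0010111); offset now 12 = byte 1 bit 4; 12 bits remain
Read 3: bits[12:15] width=3 -> value=7 (bin 111); offset now 15 = byte 1 bit 7; 9 bits remain
Read 4: bits[15:18] width=3 -> value=7 (bin 111); offset now 18 = byte 2 bit 2; 6 bits remain

Answer: value=10 offset=5
value=23 offset=12
value=7 offset=15
value=7 offset=18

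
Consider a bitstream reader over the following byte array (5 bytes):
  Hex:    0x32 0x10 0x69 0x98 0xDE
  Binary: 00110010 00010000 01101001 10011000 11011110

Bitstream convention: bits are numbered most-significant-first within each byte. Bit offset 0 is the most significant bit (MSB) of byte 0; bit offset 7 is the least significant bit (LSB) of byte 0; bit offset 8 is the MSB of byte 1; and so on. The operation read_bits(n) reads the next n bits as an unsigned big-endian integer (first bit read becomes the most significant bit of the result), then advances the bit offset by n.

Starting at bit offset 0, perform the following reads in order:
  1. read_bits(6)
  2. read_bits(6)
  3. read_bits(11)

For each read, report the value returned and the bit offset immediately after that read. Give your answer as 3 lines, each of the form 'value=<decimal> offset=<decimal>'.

Read 1: bits[0:6] width=6 -> value=12 (bin 001100); offset now 6 = byte 0 bit 6; 34 bits remain
Read 2: bits[6:12] width=6 -> value=33 (bin 100001); offset now 12 = byte 1 bit 4; 28 bits remain
Read 3: bits[12:23] width=11 -> value=52 (bin 00000110100); offset now 23 = byte 2 bit 7; 17 bits remain

Answer: value=12 offset=6
value=33 offset=12
value=52 offset=23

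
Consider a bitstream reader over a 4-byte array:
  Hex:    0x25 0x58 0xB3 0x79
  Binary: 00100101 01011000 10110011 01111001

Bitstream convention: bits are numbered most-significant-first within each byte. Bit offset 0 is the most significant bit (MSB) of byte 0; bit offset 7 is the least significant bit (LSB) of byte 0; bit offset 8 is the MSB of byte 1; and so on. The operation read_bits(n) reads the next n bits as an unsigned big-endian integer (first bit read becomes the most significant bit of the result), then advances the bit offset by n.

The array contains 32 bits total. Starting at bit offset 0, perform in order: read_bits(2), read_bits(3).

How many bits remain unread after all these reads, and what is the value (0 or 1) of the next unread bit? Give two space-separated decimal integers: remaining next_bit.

Read 1: bits[0:2] width=2 -> value=0 (bin 00); offset now 2 = byte 0 bit 2; 30 bits remain
Read 2: bits[2:5] width=3 -> value=4 (bin 100); offset now 5 = byte 0 bit 5; 27 bits remain

Answer: 27 1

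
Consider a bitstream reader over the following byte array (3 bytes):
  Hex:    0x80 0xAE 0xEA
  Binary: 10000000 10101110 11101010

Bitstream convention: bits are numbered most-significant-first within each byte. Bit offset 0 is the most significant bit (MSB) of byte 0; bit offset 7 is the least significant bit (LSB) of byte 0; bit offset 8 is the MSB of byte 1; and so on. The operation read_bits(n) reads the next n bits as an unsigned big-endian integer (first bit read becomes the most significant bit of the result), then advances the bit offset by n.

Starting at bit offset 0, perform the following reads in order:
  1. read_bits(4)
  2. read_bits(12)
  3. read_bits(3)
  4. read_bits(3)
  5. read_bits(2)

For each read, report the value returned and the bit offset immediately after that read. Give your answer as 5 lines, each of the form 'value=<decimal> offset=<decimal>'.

Answer: value=8 offset=4
value=174 offset=16
value=7 offset=19
value=2 offset=22
value=2 offset=24

Derivation:
Read 1: bits[0:4] width=4 -> value=8 (bin 1000); offset now 4 = byte 0 bit 4; 20 bits remain
Read 2: bits[4:16] width=12 -> value=174 (bin 000010101110); offset now 16 = byte 2 bit 0; 8 bits remain
Read 3: bits[16:19] width=3 -> value=7 (bin 111); offset now 19 = byte 2 bit 3; 5 bits remain
Read 4: bits[19:22] width=3 -> value=2 (bin 010); offset now 22 = byte 2 bit 6; 2 bits remain
Read 5: bits[22:24] width=2 -> value=2 (bin 10); offset now 24 = byte 3 bit 0; 0 bits remain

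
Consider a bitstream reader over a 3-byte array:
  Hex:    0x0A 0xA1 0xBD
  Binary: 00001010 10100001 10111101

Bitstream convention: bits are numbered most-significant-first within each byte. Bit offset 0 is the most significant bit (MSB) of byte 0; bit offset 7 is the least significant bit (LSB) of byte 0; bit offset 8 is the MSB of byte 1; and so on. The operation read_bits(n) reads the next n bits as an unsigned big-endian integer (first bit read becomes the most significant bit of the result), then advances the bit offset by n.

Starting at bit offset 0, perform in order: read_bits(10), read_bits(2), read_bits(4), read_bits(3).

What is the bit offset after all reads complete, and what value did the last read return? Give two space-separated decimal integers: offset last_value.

Read 1: bits[0:10] width=10 -> value=42 (bin 0000101010); offset now 10 = byte 1 bit 2; 14 bits remain
Read 2: bits[10:12] width=2 -> value=2 (bin 10); offset now 12 = byte 1 bit 4; 12 bits remain
Read 3: bits[12:16] width=4 -> value=1 (bin 0001); offset now 16 = byte 2 bit 0; 8 bits remain
Read 4: bits[16:19] width=3 -> value=5 (bin 101); offset now 19 = byte 2 bit 3; 5 bits remain

Answer: 19 5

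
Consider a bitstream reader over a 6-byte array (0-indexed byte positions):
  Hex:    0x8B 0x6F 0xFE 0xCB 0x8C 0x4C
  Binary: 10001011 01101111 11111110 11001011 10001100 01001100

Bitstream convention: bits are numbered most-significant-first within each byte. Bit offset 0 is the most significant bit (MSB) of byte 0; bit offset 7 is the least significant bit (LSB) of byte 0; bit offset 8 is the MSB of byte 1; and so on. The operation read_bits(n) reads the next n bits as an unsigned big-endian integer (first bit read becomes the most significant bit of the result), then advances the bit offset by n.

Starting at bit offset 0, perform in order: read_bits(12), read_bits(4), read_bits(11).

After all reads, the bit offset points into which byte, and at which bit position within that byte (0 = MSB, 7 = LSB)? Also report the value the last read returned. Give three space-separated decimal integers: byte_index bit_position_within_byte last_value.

Answer: 3 3 2038

Derivation:
Read 1: bits[0:12] width=12 -> value=2230 (bin 100010110110); offset now 12 = byte 1 bit 4; 36 bits remain
Read 2: bits[12:16] width=4 -> value=15 (bin 1111); offset now 16 = byte 2 bit 0; 32 bits remain
Read 3: bits[16:27] width=11 -> value=2038 (bin 11111110110); offset now 27 = byte 3 bit 3; 21 bits remain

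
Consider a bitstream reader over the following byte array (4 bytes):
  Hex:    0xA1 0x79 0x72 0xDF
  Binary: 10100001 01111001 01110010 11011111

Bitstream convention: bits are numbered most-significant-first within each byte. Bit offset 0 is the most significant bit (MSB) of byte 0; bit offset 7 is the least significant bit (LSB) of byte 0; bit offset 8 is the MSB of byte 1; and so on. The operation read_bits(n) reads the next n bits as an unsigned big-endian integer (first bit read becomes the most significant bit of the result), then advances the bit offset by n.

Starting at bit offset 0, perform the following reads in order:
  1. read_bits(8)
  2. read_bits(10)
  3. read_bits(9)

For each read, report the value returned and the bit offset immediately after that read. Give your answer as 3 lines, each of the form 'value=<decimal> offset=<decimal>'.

Answer: value=161 offset=8
value=485 offset=18
value=406 offset=27

Derivation:
Read 1: bits[0:8] width=8 -> value=161 (bin 10100001); offset now 8 = byte 1 bit 0; 24 bits remain
Read 2: bits[8:18] width=10 -> value=485 (bin 0111100101); offset now 18 = byte 2 bit 2; 14 bits remain
Read 3: bits[18:27] width=9 -> value=406 (bin 110010110); offset now 27 = byte 3 bit 3; 5 bits remain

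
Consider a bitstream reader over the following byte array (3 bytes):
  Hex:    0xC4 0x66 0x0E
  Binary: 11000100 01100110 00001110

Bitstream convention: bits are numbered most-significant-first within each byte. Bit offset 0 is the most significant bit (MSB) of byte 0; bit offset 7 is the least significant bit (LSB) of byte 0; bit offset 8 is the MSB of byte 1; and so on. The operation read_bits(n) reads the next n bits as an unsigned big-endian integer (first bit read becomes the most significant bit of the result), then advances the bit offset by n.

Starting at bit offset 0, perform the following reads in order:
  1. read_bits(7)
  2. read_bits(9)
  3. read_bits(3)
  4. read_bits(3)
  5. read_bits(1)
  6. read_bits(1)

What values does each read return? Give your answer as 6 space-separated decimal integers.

Read 1: bits[0:7] width=7 -> value=98 (bin 1100010); offset now 7 = byte 0 bit 7; 17 bits remain
Read 2: bits[7:16] width=9 -> value=102 (bin 001100110); offset now 16 = byte 2 bit 0; 8 bits remain
Read 3: bits[16:19] width=3 -> value=0 (bin 000); offset now 19 = byte 2 bit 3; 5 bits remain
Read 4: bits[19:22] width=3 -> value=3 (bin 011); offset now 22 = byte 2 bit 6; 2 bits remain
Read 5: bits[22:23] width=1 -> value=1 (bin 1); offset now 23 = byte 2 bit 7; 1 bits remain
Read 6: bits[23:24] width=1 -> value=0 (bin 0); offset now 24 = byte 3 bit 0; 0 bits remain

Answer: 98 102 0 3 1 0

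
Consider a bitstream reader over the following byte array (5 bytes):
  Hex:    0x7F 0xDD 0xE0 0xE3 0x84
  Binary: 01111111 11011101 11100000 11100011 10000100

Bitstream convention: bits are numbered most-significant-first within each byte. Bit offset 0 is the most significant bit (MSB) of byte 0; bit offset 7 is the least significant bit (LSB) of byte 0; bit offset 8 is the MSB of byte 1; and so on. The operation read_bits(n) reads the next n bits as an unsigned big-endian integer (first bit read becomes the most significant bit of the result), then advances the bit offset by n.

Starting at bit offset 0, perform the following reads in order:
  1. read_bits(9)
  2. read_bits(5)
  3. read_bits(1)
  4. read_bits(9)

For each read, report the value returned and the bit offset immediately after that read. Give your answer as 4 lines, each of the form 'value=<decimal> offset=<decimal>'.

Read 1: bits[0:9] width=9 -> value=255 (bin 011111111); offset now 9 = byte 1 bit 1; 31 bits remain
Read 2: bits[9:14] width=5 -> value=23 (bin 10111); offset now 14 = byte 1 bit 6; 26 bits remain
Read 3: bits[14:15] width=1 -> value=0 (bin 0); offset now 15 = byte 1 bit 7; 25 bits remain
Read 4: bits[15:24] width=9 -> value=480 (bin 111100000); offset now 24 = byte 3 bit 0; 16 bits remain

Answer: value=255 offset=9
value=23 offset=14
value=0 offset=15
value=480 offset=24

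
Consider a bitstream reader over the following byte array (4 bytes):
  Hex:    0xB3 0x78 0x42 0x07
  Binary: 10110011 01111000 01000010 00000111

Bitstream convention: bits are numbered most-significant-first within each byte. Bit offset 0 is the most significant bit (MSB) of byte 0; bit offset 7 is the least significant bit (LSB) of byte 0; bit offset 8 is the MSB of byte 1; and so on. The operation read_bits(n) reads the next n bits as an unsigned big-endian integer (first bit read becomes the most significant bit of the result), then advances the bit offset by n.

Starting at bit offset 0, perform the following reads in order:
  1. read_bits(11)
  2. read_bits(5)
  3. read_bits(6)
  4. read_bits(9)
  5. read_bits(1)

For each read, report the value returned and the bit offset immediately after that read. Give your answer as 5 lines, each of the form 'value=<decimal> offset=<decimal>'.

Answer: value=1435 offset=11
value=24 offset=16
value=16 offset=22
value=259 offset=31
value=1 offset=32

Derivation:
Read 1: bits[0:11] width=11 -> value=1435 (bin 10110011011); offset now 11 = byte 1 bit 3; 21 bits remain
Read 2: bits[11:16] width=5 -> value=24 (bin 11000); offset now 16 = byte 2 bit 0; 16 bits remain
Read 3: bits[16:22] width=6 -> value=16 (bin 010000); offset now 22 = byte 2 bit 6; 10 bits remain
Read 4: bits[22:31] width=9 -> value=259 (bin 100000011); offset now 31 = byte 3 bit 7; 1 bits remain
Read 5: bits[31:32] width=1 -> value=1 (bin 1); offset now 32 = byte 4 bit 0; 0 bits remain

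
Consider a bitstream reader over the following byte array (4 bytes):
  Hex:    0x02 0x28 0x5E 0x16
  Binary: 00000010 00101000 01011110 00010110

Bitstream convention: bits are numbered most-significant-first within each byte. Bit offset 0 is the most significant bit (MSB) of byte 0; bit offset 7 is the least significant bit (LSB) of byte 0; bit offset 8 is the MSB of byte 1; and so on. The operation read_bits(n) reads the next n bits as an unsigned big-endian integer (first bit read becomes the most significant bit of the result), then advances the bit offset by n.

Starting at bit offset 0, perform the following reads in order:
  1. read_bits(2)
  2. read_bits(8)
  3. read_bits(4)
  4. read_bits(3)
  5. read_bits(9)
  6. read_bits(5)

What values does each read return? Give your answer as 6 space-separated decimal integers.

Answer: 0 8 10 0 376 11

Derivation:
Read 1: bits[0:2] width=2 -> value=0 (bin 00); offset now 2 = byte 0 bit 2; 30 bits remain
Read 2: bits[2:10] width=8 -> value=8 (bin 00001000); offset now 10 = byte 1 bit 2; 22 bits remain
Read 3: bits[10:14] width=4 -> value=10 (bin 1010); offset now 14 = byte 1 bit 6; 18 bits remain
Read 4: bits[14:17] width=3 -> value=0 (bin 000); offset now 17 = byte 2 bit 1; 15 bits remain
Read 5: bits[17:26] width=9 -> value=376 (bin 101111000); offset now 26 = byte 3 bit 2; 6 bits remain
Read 6: bits[26:31] width=5 -> value=11 (bin 01011); offset now 31 = byte 3 bit 7; 1 bits remain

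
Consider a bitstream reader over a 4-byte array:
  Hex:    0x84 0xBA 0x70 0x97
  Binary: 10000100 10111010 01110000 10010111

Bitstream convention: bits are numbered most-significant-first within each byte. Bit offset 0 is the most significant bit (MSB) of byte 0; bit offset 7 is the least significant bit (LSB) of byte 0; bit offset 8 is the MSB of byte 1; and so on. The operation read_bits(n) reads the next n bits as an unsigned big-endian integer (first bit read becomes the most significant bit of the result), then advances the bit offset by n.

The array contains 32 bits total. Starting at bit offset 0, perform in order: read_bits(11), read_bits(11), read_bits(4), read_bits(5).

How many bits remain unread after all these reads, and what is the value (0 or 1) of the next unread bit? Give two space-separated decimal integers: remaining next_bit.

Read 1: bits[0:11] width=11 -> value=1061 (bin 10000100101); offset now 11 = byte 1 bit 3; 21 bits remain
Read 2: bits[11:22] width=11 -> value=1692 (bin 11010011100); offset now 22 = byte 2 bit 6; 10 bits remain
Read 3: bits[22:26] width=4 -> value=2 (bin 0010); offset now 26 = byte 3 bit 2; 6 bits remain
Read 4: bits[26:31] width=5 -> value=11 (bin 01011); offset now 31 = byte 3 bit 7; 1 bits remain

Answer: 1 1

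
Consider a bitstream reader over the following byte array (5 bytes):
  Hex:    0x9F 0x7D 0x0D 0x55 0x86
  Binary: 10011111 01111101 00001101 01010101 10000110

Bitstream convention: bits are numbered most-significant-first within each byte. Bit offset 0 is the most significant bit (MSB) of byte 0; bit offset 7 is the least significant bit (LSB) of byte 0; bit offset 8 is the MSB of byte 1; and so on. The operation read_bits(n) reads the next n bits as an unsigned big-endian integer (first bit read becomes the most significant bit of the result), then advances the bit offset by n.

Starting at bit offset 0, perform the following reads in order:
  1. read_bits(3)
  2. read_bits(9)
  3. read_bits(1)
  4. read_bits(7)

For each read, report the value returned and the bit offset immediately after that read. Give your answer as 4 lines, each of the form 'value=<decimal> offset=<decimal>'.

Read 1: bits[0:3] width=3 -> value=4 (bin 100); offset now 3 = byte 0 bit 3; 37 bits remain
Read 2: bits[3:12] width=9 -> value=503 (bin 111110111); offset now 12 = byte 1 bit 4; 28 bits remain
Read 3: bits[12:13] width=1 -> value=1 (bin 1); offset now 13 = byte 1 bit 5; 27 bits remain
Read 4: bits[13:20] width=7 -> value=80 (bin 1010000); offset now 20 = byte 2 bit 4; 20 bits remain

Answer: value=4 offset=3
value=503 offset=12
value=1 offset=13
value=80 offset=20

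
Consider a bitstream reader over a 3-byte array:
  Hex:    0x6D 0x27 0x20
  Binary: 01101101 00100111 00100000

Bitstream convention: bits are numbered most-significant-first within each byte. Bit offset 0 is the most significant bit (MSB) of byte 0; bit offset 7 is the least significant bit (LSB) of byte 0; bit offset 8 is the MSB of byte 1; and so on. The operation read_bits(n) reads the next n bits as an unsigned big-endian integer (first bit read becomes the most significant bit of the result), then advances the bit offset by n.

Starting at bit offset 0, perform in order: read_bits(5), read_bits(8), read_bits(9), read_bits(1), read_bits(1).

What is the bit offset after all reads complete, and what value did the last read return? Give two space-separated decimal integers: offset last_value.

Read 1: bits[0:5] width=5 -> value=13 (bin 01101); offset now 5 = byte 0 bit 5; 19 bits remain
Read 2: bits[5:13] width=8 -> value=164 (bin 10100100); offset now 13 = byte 1 bit 5; 11 bits remain
Read 3: bits[13:22] width=9 -> value=456 (bin 111001000); offset now 22 = byte 2 bit 6; 2 bits remain
Read 4: bits[22:23] width=1 -> value=0 (bin 0); offset now 23 = byte 2 bit 7; 1 bits remain
Read 5: bits[23:24] width=1 -> value=0 (bin 0); offset now 24 = byte 3 bit 0; 0 bits remain

Answer: 24 0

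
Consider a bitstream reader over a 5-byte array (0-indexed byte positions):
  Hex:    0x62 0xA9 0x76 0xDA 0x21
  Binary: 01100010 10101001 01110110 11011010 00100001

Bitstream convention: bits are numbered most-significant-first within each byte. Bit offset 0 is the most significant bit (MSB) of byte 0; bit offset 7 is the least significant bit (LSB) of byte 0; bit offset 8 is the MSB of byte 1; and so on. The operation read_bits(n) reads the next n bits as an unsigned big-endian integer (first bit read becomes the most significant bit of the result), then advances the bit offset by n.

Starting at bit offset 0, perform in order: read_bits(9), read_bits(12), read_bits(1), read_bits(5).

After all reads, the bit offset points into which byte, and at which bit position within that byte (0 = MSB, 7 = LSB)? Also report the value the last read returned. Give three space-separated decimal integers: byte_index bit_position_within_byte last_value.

Read 1: bits[0:9] width=9 -> value=197 (bin 011000101); offset now 9 = byte 1 bit 1; 31 bits remain
Read 2: bits[9:21] width=12 -> value=1326 (bin 010100101110); offset now 21 = byte 2 bit 5; 19 bits remain
Read 3: bits[21:22] width=1 -> value=1 (bin 1); offset now 22 = byte 2 bit 6; 18 bits remain
Read 4: bits[22:27] width=5 -> value=22 (bin 10110); offset now 27 = byte 3 bit 3; 13 bits remain

Answer: 3 3 22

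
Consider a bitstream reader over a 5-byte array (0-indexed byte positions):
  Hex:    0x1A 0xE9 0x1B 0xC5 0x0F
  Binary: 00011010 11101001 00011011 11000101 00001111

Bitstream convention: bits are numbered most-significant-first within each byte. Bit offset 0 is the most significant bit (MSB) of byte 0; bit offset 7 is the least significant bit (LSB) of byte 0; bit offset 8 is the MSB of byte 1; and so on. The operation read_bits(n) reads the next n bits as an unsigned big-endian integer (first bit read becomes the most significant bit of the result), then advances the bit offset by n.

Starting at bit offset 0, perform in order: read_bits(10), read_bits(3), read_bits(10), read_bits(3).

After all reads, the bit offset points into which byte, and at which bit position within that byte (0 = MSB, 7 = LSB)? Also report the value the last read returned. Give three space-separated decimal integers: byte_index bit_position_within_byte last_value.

Read 1: bits[0:10] width=10 -> value=107 (bin 0001101011); offset now 10 = byte 1 bit 2; 30 bits remain
Read 2: bits[10:13] width=3 -> value=5 (bin 101); offset now 13 = byte 1 bit 5; 27 bits remain
Read 3: bits[13:23] width=10 -> value=141 (bin 0010001101); offset now 23 = byte 2 bit 7; 17 bits remain
Read 4: bits[23:26] width=3 -> value=7 (bin 111); offset now 26 = byte 3 bit 2; 14 bits remain

Answer: 3 2 7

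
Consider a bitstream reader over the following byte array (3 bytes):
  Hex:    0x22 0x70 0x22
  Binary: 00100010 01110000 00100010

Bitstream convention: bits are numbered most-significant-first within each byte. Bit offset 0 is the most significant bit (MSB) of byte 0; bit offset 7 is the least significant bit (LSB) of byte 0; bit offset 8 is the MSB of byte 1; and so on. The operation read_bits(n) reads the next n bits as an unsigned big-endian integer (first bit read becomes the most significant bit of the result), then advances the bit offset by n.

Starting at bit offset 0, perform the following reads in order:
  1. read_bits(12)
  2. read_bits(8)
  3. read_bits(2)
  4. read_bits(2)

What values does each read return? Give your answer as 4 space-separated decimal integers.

Answer: 551 2 0 2

Derivation:
Read 1: bits[0:12] width=12 -> value=551 (bin 001000100111); offset now 12 = byte 1 bit 4; 12 bits remain
Read 2: bits[12:20] width=8 -> value=2 (bin 00000010); offset now 20 = byte 2 bit 4; 4 bits remain
Read 3: bits[20:22] width=2 -> value=0 (bin 00); offset now 22 = byte 2 bit 6; 2 bits remain
Read 4: bits[22:24] width=2 -> value=2 (bin 10); offset now 24 = byte 3 bit 0; 0 bits remain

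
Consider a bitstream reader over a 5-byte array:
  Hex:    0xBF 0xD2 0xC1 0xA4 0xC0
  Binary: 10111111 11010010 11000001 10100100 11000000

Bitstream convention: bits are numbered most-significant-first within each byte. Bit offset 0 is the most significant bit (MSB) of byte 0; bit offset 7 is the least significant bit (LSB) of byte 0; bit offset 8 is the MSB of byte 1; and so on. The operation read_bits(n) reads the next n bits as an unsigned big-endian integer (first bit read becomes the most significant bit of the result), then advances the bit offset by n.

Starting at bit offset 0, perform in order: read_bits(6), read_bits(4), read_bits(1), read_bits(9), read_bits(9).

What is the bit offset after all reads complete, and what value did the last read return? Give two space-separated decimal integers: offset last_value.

Answer: 29 52

Derivation:
Read 1: bits[0:6] width=6 -> value=47 (bin 101111); offset now 6 = byte 0 bit 6; 34 bits remain
Read 2: bits[6:10] width=4 -> value=15 (bin 1111); offset now 10 = byte 1 bit 2; 30 bits remain
Read 3: bits[10:11] width=1 -> value=0 (bin 0); offset now 11 = byte 1 bit 3; 29 bits remain
Read 4: bits[11:20] width=9 -> value=300 (bin 100101100); offset now 20 = byte 2 bit 4; 20 bits remain
Read 5: bits[20:29] width=9 -> value=52 (bin 000110100); offset now 29 = byte 3 bit 5; 11 bits remain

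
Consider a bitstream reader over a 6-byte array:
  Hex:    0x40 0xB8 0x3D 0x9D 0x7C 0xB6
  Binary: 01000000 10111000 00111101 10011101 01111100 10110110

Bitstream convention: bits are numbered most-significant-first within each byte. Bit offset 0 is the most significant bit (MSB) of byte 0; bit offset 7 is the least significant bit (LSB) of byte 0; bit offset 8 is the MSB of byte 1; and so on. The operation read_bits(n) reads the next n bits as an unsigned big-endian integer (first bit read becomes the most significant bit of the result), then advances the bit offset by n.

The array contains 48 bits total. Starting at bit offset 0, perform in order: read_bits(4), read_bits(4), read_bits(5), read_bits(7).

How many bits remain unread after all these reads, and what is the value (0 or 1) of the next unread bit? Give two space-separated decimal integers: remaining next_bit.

Answer: 28 1

Derivation:
Read 1: bits[0:4] width=4 -> value=4 (bin 0100); offset now 4 = byte 0 bit 4; 44 bits remain
Read 2: bits[4:8] width=4 -> value=0 (bin 0000); offset now 8 = byte 1 bit 0; 40 bits remain
Read 3: bits[8:13] width=5 -> value=23 (bin 10111); offset now 13 = byte 1 bit 5; 35 bits remain
Read 4: bits[13:20] width=7 -> value=3 (bin 0000011); offset now 20 = byte 2 bit 4; 28 bits remain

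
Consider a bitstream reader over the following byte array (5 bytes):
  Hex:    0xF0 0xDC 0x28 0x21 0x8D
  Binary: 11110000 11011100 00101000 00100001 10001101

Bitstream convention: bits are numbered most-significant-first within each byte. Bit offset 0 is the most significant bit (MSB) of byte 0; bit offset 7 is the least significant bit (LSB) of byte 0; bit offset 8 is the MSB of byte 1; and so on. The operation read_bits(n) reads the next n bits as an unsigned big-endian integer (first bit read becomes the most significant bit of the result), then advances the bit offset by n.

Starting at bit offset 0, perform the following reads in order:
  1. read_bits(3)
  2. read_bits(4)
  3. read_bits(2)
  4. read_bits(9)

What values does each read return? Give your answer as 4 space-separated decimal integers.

Read 1: bits[0:3] width=3 -> value=7 (bin 111); offset now 3 = byte 0 bit 3; 37 bits remain
Read 2: bits[3:7] width=4 -> value=8 (bin 1000); offset now 7 = byte 0 bit 7; 33 bits remain
Read 3: bits[7:9] width=2 -> value=1 (bin 01); offset now 9 = byte 1 bit 1; 31 bits remain
Read 4: bits[9:18] width=9 -> value=368 (bin 101110000); offset now 18 = byte 2 bit 2; 22 bits remain

Answer: 7 8 1 368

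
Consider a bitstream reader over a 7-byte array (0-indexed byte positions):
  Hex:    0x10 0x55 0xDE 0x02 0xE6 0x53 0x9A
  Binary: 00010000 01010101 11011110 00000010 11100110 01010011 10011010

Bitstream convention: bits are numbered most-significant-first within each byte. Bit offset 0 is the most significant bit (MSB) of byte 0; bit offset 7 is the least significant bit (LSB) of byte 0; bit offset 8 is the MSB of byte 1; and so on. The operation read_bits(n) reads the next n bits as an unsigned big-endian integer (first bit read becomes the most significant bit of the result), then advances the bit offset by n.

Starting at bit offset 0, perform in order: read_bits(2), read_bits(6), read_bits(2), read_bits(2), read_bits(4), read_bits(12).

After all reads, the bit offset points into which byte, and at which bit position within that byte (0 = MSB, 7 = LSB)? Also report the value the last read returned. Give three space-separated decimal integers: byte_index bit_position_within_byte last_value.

Answer: 3 4 3552

Derivation:
Read 1: bits[0:2] width=2 -> value=0 (bin 00); offset now 2 = byte 0 bit 2; 54 bits remain
Read 2: bits[2:8] width=6 -> value=16 (bin 010000); offset now 8 = byte 1 bit 0; 48 bits remain
Read 3: bits[8:10] width=2 -> value=1 (bin 01); offset now 10 = byte 1 bit 2; 46 bits remain
Read 4: bits[10:12] width=2 -> value=1 (bin 01); offset now 12 = byte 1 bit 4; 44 bits remain
Read 5: bits[12:16] width=4 -> value=5 (bin 0101); offset now 16 = byte 2 bit 0; 40 bits remain
Read 6: bits[16:28] width=12 -> value=3552 (bin 110111100000); offset now 28 = byte 3 bit 4; 28 bits remain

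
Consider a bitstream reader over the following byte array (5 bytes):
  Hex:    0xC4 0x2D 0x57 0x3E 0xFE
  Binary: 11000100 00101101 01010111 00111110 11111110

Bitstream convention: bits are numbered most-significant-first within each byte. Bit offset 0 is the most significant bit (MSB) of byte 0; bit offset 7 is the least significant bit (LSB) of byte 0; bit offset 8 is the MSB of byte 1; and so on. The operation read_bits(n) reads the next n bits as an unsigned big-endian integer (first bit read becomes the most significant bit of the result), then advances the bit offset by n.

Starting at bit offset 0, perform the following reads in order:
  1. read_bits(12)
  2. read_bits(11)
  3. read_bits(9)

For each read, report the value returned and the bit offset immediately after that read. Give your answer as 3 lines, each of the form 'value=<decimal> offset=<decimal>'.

Read 1: bits[0:12] width=12 -> value=3138 (bin 110001000010); offset now 12 = byte 1 bit 4; 28 bits remain
Read 2: bits[12:23] width=11 -> value=1707 (bin 11010101011); offset now 23 = byte 2 bit 7; 17 bits remain
Read 3: bits[23:32] width=9 -> value=318 (bin 100111110); offset now 32 = byte 4 bit 0; 8 bits remain

Answer: value=3138 offset=12
value=1707 offset=23
value=318 offset=32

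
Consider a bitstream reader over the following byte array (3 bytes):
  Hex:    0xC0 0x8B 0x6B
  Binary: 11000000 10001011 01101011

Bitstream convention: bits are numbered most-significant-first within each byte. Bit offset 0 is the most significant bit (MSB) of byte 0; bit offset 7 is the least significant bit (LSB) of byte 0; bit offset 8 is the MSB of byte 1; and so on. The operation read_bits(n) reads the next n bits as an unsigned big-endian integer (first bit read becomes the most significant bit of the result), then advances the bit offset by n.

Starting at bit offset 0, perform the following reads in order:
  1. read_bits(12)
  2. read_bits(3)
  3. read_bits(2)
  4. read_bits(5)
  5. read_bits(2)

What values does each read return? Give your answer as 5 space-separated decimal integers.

Answer: 3080 5 2 26 3

Derivation:
Read 1: bits[0:12] width=12 -> value=3080 (bin 110000001000); offset now 12 = byte 1 bit 4; 12 bits remain
Read 2: bits[12:15] width=3 -> value=5 (bin 101); offset now 15 = byte 1 bit 7; 9 bits remain
Read 3: bits[15:17] width=2 -> value=2 (bin 10); offset now 17 = byte 2 bit 1; 7 bits remain
Read 4: bits[17:22] width=5 -> value=26 (bin 11010); offset now 22 = byte 2 bit 6; 2 bits remain
Read 5: bits[22:24] width=2 -> value=3 (bin 11); offset now 24 = byte 3 bit 0; 0 bits remain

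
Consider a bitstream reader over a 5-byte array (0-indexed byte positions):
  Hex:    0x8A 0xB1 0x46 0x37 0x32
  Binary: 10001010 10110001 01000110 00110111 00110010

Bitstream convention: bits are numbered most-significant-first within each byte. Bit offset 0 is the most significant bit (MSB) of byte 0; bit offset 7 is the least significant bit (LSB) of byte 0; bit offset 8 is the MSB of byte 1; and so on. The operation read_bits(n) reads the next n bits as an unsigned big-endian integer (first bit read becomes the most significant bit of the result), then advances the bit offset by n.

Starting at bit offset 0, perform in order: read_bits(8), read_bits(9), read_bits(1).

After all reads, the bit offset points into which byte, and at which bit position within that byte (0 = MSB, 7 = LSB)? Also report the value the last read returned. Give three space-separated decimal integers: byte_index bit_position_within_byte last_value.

Answer: 2 2 1

Derivation:
Read 1: bits[0:8] width=8 -> value=138 (bin 10001010); offset now 8 = byte 1 bit 0; 32 bits remain
Read 2: bits[8:17] width=9 -> value=354 (bin 101100010); offset now 17 = byte 2 bit 1; 23 bits remain
Read 3: bits[17:18] width=1 -> value=1 (bin 1); offset now 18 = byte 2 bit 2; 22 bits remain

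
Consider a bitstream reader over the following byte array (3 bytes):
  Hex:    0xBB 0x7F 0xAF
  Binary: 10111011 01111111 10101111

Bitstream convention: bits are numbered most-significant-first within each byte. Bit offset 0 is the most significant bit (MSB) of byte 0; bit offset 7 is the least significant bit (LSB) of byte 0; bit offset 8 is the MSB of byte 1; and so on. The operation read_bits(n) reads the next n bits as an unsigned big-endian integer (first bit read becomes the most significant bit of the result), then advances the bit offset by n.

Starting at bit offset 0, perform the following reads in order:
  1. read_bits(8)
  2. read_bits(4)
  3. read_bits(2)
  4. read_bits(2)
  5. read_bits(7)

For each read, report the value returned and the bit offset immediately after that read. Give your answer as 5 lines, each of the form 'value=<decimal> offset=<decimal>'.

Answer: value=187 offset=8
value=7 offset=12
value=3 offset=14
value=3 offset=16
value=87 offset=23

Derivation:
Read 1: bits[0:8] width=8 -> value=187 (bin 10111011); offset now 8 = byte 1 bit 0; 16 bits remain
Read 2: bits[8:12] width=4 -> value=7 (bin 0111); offset now 12 = byte 1 bit 4; 12 bits remain
Read 3: bits[12:14] width=2 -> value=3 (bin 11); offset now 14 = byte 1 bit 6; 10 bits remain
Read 4: bits[14:16] width=2 -> value=3 (bin 11); offset now 16 = byte 2 bit 0; 8 bits remain
Read 5: bits[16:23] width=7 -> value=87 (bin 1010111); offset now 23 = byte 2 bit 7; 1 bits remain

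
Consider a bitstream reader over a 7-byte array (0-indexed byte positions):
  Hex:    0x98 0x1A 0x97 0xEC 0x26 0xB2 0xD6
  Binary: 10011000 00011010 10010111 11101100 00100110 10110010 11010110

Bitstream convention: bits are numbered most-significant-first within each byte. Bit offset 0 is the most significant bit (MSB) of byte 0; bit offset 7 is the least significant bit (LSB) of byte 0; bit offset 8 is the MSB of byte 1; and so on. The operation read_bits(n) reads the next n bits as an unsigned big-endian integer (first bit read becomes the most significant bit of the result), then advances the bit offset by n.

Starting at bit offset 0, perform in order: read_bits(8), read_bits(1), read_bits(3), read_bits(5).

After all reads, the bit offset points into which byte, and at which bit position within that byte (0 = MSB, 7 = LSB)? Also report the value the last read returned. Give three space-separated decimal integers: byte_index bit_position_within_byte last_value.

Read 1: bits[0:8] width=8 -> value=152 (bin 10011000); offset now 8 = byte 1 bit 0; 48 bits remain
Read 2: bits[8:9] width=1 -> value=0 (bin 0); offset now 9 = byte 1 bit 1; 47 bits remain
Read 3: bits[9:12] width=3 -> value=1 (bin 001); offset now 12 = byte 1 bit 4; 44 bits remain
Read 4: bits[12:17] width=5 -> value=21 (bin 10101); offset now 17 = byte 2 bit 1; 39 bits remain

Answer: 2 1 21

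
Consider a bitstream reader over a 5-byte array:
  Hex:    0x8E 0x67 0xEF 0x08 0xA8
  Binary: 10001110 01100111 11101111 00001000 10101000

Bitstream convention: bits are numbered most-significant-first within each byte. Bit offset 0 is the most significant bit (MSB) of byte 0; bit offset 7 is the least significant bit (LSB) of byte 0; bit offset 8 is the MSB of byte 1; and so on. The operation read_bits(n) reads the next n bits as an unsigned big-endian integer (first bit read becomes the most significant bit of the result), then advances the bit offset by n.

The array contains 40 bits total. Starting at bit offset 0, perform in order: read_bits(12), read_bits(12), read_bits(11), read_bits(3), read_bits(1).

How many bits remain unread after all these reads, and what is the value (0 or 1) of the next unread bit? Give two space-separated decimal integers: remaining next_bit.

Read 1: bits[0:12] width=12 -> value=2278 (bin 100011100110); offset now 12 = byte 1 bit 4; 28 bits remain
Read 2: bits[12:24] width=12 -> value=2031 (bin 011111101111); offset now 24 = byte 3 bit 0; 16 bits remain
Read 3: bits[24:35] width=11 -> value=69 (bin 00001000101); offset now 35 = byte 4 bit 3; 5 bits remain
Read 4: bits[35:38] width=3 -> value=2 (bin 010); offset now 38 = byte 4 bit 6; 2 bits remain
Read 5: bits[38:39] width=1 -> value=0 (bin 0); offset now 39 = byte 4 bit 7; 1 bits remain

Answer: 1 0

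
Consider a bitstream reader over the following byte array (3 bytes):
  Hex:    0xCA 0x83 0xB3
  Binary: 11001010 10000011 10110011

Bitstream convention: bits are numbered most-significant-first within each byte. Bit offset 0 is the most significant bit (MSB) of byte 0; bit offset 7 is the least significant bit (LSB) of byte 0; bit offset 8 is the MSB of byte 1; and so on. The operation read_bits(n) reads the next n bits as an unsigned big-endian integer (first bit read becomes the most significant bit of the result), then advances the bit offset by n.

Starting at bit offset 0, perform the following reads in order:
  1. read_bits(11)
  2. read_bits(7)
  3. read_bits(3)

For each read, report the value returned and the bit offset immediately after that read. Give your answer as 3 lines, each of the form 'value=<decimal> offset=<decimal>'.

Read 1: bits[0:11] width=11 -> value=1620 (bin 11001010100); offset now 11 = byte 1 bit 3; 13 bits remain
Read 2: bits[11:18] width=7 -> value=14 (bin 0001110); offset now 18 = byte 2 bit 2; 6 bits remain
Read 3: bits[18:21] width=3 -> value=6 (bin 110); offset now 21 = byte 2 bit 5; 3 bits remain

Answer: value=1620 offset=11
value=14 offset=18
value=6 offset=21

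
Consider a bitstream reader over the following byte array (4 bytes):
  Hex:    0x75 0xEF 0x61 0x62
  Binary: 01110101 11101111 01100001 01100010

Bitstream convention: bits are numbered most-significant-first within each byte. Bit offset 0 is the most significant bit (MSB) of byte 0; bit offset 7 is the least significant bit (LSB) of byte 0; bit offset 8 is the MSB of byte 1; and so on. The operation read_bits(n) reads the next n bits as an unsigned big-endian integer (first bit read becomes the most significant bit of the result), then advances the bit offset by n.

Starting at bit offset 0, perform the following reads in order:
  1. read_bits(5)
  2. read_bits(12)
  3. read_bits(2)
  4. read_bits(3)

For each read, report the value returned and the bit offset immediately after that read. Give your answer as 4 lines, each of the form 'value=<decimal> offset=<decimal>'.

Read 1: bits[0:5] width=5 -> value=14 (bin 01110); offset now 5 = byte 0 bit 5; 27 bits remain
Read 2: bits[5:17] width=12 -> value=3038 (bin 101111011110); offset now 17 = byte 2 bit 1; 15 bits remain
Read 3: bits[17:19] width=2 -> value=3 (bin 11); offset now 19 = byte 2 bit 3; 13 bits remain
Read 4: bits[19:22] width=3 -> value=0 (bin 000); offset now 22 = byte 2 bit 6; 10 bits remain

Answer: value=14 offset=5
value=3038 offset=17
value=3 offset=19
value=0 offset=22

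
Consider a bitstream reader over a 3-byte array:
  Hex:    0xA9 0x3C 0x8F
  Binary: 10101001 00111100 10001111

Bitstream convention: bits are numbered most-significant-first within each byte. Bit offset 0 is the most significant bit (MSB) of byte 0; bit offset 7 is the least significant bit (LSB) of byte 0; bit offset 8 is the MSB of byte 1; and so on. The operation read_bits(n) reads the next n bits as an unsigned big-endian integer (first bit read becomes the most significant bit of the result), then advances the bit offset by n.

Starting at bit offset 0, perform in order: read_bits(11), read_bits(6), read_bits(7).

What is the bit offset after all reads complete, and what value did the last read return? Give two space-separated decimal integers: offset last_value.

Read 1: bits[0:11] width=11 -> value=1353 (bin 10101001001); offset now 11 = byte 1 bit 3; 13 bits remain
Read 2: bits[11:17] width=6 -> value=57 (bin 111001); offset now 17 = byte 2 bit 1; 7 bits remain
Read 3: bits[17:24] width=7 -> value=15 (bin 0001111); offset now 24 = byte 3 bit 0; 0 bits remain

Answer: 24 15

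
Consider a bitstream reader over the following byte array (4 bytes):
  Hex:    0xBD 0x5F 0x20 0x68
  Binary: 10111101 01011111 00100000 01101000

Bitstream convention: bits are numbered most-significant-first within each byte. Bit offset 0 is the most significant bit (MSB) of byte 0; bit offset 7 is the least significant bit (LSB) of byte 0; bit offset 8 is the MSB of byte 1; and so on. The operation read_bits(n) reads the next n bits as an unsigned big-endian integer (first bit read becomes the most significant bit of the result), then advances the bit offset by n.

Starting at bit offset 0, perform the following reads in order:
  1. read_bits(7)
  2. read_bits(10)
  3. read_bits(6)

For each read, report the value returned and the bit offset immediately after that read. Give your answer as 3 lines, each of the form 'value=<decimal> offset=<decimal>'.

Read 1: bits[0:7] width=7 -> value=94 (bin 1011110); offset now 7 = byte 0 bit 7; 25 bits remain
Read 2: bits[7:17] width=10 -> value=702 (bin 1010111110); offset now 17 = byte 2 bit 1; 15 bits remain
Read 3: bits[17:23] width=6 -> value=16 (bin 010000); offset now 23 = byte 2 bit 7; 9 bits remain

Answer: value=94 offset=7
value=702 offset=17
value=16 offset=23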